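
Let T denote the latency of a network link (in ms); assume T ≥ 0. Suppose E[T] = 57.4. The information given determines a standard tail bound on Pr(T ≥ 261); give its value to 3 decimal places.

0.220

Only the mean of a non-negative variable is known, so Markov's inequality is the applicable tail bound.
Markov's inequality: for a non-negative random variable, Pr(T ≥ a) ≤ E[T]/a.
Here E[T] = 57.4 and a = 261, so the bound is 57.4/261 = 0.2199.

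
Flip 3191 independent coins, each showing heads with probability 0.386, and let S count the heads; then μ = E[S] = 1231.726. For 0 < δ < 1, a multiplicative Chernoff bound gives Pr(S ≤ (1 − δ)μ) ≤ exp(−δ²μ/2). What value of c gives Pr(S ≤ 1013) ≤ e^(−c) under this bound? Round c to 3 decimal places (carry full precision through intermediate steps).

Write 1013 = (1 − δ)μ, so δ = 1 − 1013/1231.726 = 0.1775768…
Then the exponent is δ²μ/2 = (μ − 1013)²/(2μ) = 19.420335.

19.420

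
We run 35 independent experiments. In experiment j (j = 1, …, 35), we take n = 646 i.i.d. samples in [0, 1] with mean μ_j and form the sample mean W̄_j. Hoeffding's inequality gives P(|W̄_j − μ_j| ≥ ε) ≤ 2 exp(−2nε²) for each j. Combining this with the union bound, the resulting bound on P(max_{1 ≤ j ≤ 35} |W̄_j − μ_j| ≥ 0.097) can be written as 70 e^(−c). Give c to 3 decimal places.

12.156

Union bound over the 35 events: P(max_{1 ≤ j ≤ 35} |W̄_j − μ_j| ≥ 0.097) ≤ 35·2·exp(−2nε²) = 70 exp(−2·646·0.097²).
So c = 2·646·0.097² = 12.1564.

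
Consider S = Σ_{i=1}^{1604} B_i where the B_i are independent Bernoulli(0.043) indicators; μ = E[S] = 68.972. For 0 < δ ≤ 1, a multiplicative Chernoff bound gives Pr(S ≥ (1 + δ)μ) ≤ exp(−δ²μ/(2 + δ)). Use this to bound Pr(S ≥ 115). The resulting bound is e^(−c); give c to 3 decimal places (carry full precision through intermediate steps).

Write 115 = (1 + δ)μ, so δ = 115/68.972 − 1 = 0.6673433…
Then the exponent is δ²μ/(2 + δ) = (115 − μ)² / (μ·(2 + δ)) = 11.515757.

11.516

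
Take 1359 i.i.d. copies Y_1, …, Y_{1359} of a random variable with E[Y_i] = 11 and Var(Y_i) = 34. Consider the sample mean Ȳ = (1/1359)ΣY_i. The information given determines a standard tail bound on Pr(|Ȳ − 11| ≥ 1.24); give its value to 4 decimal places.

With mean and variance of each term known, Chebyshev's inequality bounds the deviation of the sum (or sample mean).
Var(Ȳ) = Var(Y_i)/n = 34/1359 = 0.025018.
Chebyshev: Pr(|Ȳ − 11| ≥ 1.24) ≤ Var(Ȳ)/(1.24)² = 34/(1359·1.24²) = 0.0163.

0.0163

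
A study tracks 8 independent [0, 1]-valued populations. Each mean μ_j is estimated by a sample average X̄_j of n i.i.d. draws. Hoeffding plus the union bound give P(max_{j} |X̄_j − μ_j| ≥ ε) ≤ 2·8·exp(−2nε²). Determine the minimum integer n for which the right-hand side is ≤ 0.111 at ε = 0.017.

Need 2·8·exp(−2nε²) ≤ 0.111, i.e. exp(−2nε²) ≤ 0.111/16.
So 2nε² ≥ ln(16/0.111) = 4.970814.
Hence n ≥ 4.970814/(2·0.017²) = 8600.024.
The smallest integer n is 8601.

8601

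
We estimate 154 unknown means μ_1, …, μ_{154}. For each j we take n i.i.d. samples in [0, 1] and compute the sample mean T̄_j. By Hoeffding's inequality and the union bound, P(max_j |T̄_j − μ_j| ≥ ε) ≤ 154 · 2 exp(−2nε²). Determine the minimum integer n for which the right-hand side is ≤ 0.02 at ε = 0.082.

Need 2·154·exp(−2nε²) ≤ 0.02, i.e. exp(−2nε²) ≤ 0.02/308.
So 2nε² ≥ ln(308/0.02) = 9.642123.
Hence n ≥ 9.642123/(2·0.082²) = 716.993.
The smallest integer n is 717.

717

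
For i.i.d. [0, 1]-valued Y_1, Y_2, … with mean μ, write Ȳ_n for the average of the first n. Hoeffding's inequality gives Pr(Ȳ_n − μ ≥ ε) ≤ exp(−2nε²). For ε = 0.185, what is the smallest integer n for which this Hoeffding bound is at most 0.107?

Require exp(−2nε²) ≤ 0.107, i.e. 2nε² ≥ ln(1/0.107) = 2.234926.
So n ≥ 2.234926 / (2·0.185²) = 32.650.
The smallest integer n is 33.

33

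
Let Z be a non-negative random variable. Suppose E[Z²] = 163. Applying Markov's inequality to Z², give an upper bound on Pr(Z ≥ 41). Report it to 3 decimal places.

0.097

Since Z ≥ 0, the event {Z ≥ 41} is the same as {Z² ≥ 1681}.
Markov's inequality applied to Z² gives Pr(Z² ≥ 1681) ≤ E[Z²]/1681 = 163/1681 = 0.0970.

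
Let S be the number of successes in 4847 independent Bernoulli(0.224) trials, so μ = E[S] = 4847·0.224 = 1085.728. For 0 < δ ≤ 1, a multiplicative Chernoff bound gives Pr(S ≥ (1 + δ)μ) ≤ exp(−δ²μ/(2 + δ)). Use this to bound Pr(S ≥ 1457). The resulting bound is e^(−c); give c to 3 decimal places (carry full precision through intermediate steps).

Write 1457 = (1 + δ)μ, so δ = 1457/1085.728 − 1 = 0.3419567…
Then the exponent is δ²μ/(2 + δ) = (1457 − μ)² / (μ·(2 + δ)) = 54.210634.

54.211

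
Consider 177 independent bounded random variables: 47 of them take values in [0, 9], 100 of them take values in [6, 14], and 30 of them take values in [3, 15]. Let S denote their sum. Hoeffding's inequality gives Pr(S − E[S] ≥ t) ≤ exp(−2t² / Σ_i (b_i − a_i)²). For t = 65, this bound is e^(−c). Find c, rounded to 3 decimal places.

Σ(b_i − a_i)² = 47·9² + 100·8² + 30·12² = 14527.
c = 2t² / 14527 = 2·65² / 14527 = 0.5817.

0.582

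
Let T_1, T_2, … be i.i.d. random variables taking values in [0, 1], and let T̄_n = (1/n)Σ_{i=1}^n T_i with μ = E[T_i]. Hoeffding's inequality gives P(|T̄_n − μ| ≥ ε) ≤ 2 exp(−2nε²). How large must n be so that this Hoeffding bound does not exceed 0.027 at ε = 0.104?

200

Require 2·exp(−2nε²) ≤ 0.027, i.e. 2nε² ≥ ln(2/0.027) = 4.305066.
So n ≥ 4.305066 / (2·0.104²) = 199.014.
The smallest integer n is 200.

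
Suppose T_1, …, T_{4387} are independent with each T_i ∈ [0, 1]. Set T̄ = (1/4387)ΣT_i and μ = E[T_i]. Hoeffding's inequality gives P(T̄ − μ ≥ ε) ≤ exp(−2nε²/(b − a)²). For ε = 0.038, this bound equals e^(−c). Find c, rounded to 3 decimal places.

12.670

c = 2nε²/(b − a)² = 2·4387·0.038² / 1² = 12.6697.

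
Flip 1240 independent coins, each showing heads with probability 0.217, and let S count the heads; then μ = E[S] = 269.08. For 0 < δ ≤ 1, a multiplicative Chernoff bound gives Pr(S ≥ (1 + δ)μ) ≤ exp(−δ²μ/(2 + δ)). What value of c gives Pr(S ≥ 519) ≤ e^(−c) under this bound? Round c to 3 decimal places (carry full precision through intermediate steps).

79.256

Write 519 = (1 + δ)μ, so δ = 519/269.08 − 1 = 0.9287944…
Then the exponent is δ²μ/(2 + δ) = (519 − μ)² / (μ·(2 + δ)) = 79.255921.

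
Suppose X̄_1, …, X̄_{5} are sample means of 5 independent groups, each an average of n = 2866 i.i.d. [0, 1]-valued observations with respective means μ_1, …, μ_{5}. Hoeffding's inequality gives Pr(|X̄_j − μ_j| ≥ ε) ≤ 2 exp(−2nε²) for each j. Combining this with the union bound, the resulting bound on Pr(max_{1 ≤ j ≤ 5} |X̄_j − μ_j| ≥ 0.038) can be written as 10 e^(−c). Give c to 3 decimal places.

Union bound over the 5 events: Pr(max_{1 ≤ j ≤ 5} |X̄_j − μ_j| ≥ 0.038) ≤ 5·2·exp(−2nε²) = 10 exp(−2·2866·0.038²).
So c = 2·2866·0.038² = 8.2770.

8.277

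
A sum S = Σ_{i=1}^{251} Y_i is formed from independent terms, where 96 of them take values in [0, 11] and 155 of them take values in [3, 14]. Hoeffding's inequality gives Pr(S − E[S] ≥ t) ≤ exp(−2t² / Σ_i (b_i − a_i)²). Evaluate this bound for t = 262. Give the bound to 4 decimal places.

0.0109

Σ(b_i − a_i)² = 96·11² + 155·11² = 30371.
Exponent = 2·262² / 30371 = 4.52036.
Bound = exp(−4.52036) = 0.01089.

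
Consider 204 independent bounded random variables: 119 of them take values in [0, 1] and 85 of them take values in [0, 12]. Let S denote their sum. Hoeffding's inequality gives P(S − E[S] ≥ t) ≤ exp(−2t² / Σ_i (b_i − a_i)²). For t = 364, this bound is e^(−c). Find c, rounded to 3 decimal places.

21.441

Σ(b_i − a_i)² = 119·1² + 85·12² = 12359.
c = 2t² / 12359 = 2·364² / 12359 = 21.4412.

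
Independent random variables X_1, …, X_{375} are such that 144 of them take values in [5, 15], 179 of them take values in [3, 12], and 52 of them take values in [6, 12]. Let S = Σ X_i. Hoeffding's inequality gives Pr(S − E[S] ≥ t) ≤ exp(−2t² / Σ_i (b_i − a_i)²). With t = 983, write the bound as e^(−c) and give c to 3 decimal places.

Σ(b_i − a_i)² = 144·10² + 179·9² + 52·6² = 30771.
c = 2t² / 30771 = 2·983² / 30771 = 62.8052.

62.805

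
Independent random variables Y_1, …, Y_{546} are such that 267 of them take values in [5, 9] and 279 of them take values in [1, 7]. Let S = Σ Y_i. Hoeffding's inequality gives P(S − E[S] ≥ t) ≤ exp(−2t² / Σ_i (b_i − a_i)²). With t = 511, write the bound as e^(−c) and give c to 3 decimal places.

Σ(b_i − a_i)² = 267·4² + 279·6² = 14316.
c = 2t² / 14316 = 2·511² / 14316 = 36.4796.

36.480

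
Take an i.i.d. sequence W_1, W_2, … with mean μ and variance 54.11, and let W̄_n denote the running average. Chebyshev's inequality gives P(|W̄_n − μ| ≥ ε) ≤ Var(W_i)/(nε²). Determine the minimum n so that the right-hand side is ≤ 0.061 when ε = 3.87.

60

Require 54.11/(n·3.87²) ≤ 0.061, i.e. n ≥ 54.11/(0.061·3.87²) = 59.228.
The smallest integer n is 60.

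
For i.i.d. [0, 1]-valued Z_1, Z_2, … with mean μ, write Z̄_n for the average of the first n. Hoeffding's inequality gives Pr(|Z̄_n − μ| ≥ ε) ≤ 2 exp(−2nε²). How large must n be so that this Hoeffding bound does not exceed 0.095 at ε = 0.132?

Require 2·exp(−2nε²) ≤ 0.095, i.e. 2nε² ≥ ln(2/0.095) = 3.047026.
So n ≥ 3.047026 / (2·0.132²) = 87.438.
The smallest integer n is 88.

88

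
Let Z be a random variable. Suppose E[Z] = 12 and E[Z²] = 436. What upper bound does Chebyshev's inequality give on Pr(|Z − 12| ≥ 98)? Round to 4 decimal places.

0.0304

Var(Z) = E[Z²] − (E[Z])² = 436 − 144 = 292.
Chebyshev's inequality: Pr(|Z − μ| ≥ t) ≤ Var(Z)/t² = 292/9604 = 0.0304.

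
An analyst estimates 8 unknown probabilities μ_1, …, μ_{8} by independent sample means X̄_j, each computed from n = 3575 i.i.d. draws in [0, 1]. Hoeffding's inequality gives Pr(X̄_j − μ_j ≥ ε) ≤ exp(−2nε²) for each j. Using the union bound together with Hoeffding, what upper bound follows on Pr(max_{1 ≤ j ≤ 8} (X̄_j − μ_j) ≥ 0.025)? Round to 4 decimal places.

0.0917

Per-experiment Hoeffding bound: exp(−2·3575·0.025²) = exp(−4.46875) = 0.011462.
Union bound over 8 events: 8·0.011462 = 0.09169.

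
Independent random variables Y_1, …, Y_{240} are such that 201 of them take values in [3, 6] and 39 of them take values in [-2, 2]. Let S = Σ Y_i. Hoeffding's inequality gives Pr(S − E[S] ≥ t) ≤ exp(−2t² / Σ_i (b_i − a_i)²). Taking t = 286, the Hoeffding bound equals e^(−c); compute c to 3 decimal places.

67.239

Σ(b_i − a_i)² = 201·3² + 39·4² = 2433.
c = 2t² / 2433 = 2·286² / 2433 = 67.2388.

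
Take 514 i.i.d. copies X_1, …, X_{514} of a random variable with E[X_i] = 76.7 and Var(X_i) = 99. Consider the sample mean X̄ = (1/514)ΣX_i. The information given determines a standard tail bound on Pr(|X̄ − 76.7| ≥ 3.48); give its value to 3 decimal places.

0.016

With mean and variance of each term known, Chebyshev's inequality bounds the deviation of the sum (or sample mean).
Var(X̄) = Var(X_i)/n = 99/514 = 0.19261.
Chebyshev: Pr(|X̄ − 76.7| ≥ 3.48) ≤ Var(X̄)/(3.48)² = 99/(514·3.48²) = 0.0159.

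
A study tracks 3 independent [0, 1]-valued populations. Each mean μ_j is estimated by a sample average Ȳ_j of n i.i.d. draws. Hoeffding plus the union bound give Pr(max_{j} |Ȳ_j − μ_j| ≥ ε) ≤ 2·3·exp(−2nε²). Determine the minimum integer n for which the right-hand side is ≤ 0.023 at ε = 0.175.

Need 2·3·exp(−2nε²) ≤ 0.023, i.e. exp(−2nε²) ≤ 0.023/6.
So 2nε² ≥ ln(6/0.023) = 5.564021.
Hence n ≥ 5.564021/(2·0.175²) = 90.841.
The smallest integer n is 91.

91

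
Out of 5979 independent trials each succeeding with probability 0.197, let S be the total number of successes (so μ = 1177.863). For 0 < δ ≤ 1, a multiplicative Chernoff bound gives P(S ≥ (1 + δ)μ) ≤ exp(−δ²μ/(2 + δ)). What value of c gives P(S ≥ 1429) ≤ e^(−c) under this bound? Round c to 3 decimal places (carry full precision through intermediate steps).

24.194

Write 1429 = (1 + δ)μ, so δ = 1429/1177.863 − 1 = 0.2132141…
Then the exponent is δ²μ/(2 + δ) = (1429 − μ)² / (μ·(2 + δ)) = 24.193750.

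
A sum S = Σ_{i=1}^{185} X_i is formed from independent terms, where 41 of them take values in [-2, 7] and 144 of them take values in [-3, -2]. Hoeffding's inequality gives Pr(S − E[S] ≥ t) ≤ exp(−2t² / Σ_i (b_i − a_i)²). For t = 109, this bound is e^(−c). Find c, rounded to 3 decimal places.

Σ(b_i − a_i)² = 41·9² + 144·1² = 3465.
c = 2t² / 3465 = 2·109² / 3465 = 6.8577.

6.858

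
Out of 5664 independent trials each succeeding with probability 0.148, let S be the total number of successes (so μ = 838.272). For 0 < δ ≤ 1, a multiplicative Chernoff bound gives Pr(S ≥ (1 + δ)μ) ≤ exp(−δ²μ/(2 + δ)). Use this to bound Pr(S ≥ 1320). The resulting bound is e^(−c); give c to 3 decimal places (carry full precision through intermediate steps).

107.522

Write 1320 = (1 + δ)μ, so δ = 1320/838.272 − 1 = 0.5746679…
Then the exponent is δ²μ/(2 + δ) = (1320 − μ)² / (μ·(2 + δ)) = 107.522067.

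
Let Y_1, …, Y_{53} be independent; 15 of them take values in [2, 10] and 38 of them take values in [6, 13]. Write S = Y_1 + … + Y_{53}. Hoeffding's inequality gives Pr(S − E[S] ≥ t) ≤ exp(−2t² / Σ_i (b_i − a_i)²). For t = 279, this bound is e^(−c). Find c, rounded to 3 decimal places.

Σ(b_i − a_i)² = 15·8² + 38·7² = 2822.
c = 2t² / 2822 = 2·279² / 2822 = 55.1673.

55.167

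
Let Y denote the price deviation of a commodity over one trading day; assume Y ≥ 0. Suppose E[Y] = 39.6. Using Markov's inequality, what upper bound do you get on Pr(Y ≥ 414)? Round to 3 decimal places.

0.096

Markov's inequality: for a non-negative random variable, Pr(Y ≥ a) ≤ E[Y]/a.
Here E[Y] = 39.6 and a = 414, so the bound is 39.6/414 = 0.0957.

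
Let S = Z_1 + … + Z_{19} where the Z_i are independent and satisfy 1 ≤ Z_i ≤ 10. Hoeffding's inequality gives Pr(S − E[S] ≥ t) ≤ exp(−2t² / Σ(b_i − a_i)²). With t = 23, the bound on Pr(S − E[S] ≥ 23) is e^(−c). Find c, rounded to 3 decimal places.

0.687

Σ(b_i − a_i)² = 19·(9)² = 1539.
c = 2t²/1539 = 2·23²/1539 = 0.6875.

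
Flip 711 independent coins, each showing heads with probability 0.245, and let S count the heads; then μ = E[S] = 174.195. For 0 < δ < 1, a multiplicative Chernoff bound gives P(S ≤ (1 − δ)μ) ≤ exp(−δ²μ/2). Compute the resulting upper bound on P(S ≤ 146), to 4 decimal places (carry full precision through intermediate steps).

0.1021

Write 146 = (1 − δ)μ, so δ = 1 − 146/174.195 = 0.1618588…
Then the exponent is δ²μ/2 = (μ − 146)²/(2μ) = 2.281805.
Bound = exp(−2.281805) = 0.10210.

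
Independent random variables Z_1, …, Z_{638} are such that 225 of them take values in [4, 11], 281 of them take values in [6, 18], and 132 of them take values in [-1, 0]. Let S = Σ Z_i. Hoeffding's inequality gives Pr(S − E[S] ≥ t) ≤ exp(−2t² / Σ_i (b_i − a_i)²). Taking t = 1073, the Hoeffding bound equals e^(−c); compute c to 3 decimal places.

44.607

Σ(b_i − a_i)² = 225·7² + 281·12² + 132·1² = 51621.
c = 2t² / 51621 = 2·1073² / 51621 = 44.6070.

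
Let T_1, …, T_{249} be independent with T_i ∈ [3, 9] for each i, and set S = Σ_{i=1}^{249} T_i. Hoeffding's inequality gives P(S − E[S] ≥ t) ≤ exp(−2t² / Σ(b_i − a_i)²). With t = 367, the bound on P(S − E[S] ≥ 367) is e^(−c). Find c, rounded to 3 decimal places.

30.051

Σ(b_i − a_i)² = 249·(6)² = 8964.
c = 2t²/8964 = 2·367²/8964 = 30.0511.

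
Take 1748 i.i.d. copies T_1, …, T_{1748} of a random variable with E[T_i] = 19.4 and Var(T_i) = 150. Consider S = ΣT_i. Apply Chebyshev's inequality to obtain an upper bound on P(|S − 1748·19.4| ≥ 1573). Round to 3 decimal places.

Var(S) = n·Var(T_i) = 1748·150 = 262200.
Chebyshev: P(|S − 1748·19.4| ≥ 1573) ≤ Var(S)/1573² = 262200/2474329 = 0.1060.

0.106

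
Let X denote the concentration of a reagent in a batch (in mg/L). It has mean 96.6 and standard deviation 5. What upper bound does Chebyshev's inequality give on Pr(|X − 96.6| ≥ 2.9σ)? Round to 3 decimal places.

Chebyshev: Pr(|X − μ| ≥ t) ≤ Var(X)/t².
Var(X) = σ² = 5² = 25.
t = 2.9·5 = 14.5.
Bound = 25 / 210.25 = 0.1189.

0.119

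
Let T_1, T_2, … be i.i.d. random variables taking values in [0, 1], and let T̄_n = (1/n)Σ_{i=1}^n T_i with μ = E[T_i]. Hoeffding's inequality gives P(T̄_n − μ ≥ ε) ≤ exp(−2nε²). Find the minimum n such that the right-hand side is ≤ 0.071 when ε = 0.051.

Require exp(−2nε²) ≤ 0.071, i.e. 2nε² ≥ ln(1/0.071) = 2.645075.
So n ≥ 2.645075 / (2·0.051²) = 508.473.
The smallest integer n is 509.

509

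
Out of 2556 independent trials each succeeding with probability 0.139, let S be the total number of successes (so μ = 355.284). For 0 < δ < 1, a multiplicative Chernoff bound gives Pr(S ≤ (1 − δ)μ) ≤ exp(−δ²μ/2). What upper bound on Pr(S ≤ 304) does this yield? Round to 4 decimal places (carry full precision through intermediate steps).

0.0247

Write 304 = (1 − δ)μ, so δ = 1 − 304/355.284 = 0.1443465…
Then the exponent is δ²μ/2 = (μ − 304)²/(2μ) = 3.701333.
Bound = exp(−3.701333) = 0.02469.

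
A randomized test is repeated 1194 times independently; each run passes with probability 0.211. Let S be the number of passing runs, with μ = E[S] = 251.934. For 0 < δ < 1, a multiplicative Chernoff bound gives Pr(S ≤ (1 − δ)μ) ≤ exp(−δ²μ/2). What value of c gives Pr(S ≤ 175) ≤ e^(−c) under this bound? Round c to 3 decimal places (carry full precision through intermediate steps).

11.747

Write 175 = (1 − δ)μ, so δ = 1 − 175/251.934 = 0.3053736…
Then the exponent is δ²μ/2 = (μ − 175)²/(2μ) = 11.746807.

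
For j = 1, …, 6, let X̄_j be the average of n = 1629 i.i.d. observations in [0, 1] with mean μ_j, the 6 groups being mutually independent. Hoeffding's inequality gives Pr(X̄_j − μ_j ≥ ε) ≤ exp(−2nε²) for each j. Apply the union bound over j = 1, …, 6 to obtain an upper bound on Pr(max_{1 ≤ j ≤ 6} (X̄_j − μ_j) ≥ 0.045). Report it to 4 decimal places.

0.0082

Per-experiment Hoeffding bound: exp(−2·1629·0.045²) = exp(−6.59745) = 0.0013638.
Union bound over 6 events: 6·0.0013638 = 0.00818.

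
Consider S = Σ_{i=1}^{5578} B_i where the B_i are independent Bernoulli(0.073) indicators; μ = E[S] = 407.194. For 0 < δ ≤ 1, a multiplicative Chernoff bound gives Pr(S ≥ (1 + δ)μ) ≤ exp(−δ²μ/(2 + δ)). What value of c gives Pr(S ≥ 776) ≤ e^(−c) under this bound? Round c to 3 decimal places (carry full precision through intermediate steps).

114.958

Write 776 = (1 + δ)μ, so δ = 776/407.194 − 1 = 0.9057255…
Then the exponent is δ²μ/(2 + δ) = (776 − μ)² / (μ·(2 + δ)) = 114.958211.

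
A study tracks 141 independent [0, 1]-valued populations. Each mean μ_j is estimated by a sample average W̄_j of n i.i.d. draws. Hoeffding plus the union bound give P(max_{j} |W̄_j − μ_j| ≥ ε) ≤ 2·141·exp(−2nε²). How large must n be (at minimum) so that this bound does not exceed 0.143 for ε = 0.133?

215

Need 2·141·exp(−2nε²) ≤ 0.143, i.e. exp(−2nε²) ≤ 0.143/282.
So 2nε² ≥ ln(282/0.143) = 7.586818.
Hence n ≥ 7.586818/(2·0.133²) = 214.450.
The smallest integer n is 215.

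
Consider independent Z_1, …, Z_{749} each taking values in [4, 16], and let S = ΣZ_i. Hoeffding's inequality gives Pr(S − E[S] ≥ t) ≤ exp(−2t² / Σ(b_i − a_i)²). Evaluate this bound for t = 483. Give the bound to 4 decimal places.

Σ(b_i − a_i)² = 749·(12)² = 107856.
Exponent = 2·483²/107856 = 4.3259.
Bound = exp(−4.3259) = 0.01322.

0.0132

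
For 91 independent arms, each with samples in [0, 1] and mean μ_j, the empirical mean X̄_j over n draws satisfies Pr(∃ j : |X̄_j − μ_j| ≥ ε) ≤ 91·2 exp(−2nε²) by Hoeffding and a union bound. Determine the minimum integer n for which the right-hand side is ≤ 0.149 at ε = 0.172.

121

Need 2·91·exp(−2nε²) ≤ 0.149, i.e. exp(−2nε²) ≤ 0.149/182.
So 2nε² ≥ ln(182/0.149) = 7.107816.
Hence n ≥ 7.107816/(2·0.172²) = 120.129.
The smallest integer n is 121.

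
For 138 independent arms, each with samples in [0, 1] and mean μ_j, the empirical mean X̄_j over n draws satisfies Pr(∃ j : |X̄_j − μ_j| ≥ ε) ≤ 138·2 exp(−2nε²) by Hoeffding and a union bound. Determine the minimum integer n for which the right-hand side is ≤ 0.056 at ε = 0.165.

157

Need 2·138·exp(−2nε²) ≤ 0.056, i.e. exp(−2nε²) ≤ 0.056/276.
So 2nε² ≥ ln(276/0.056) = 8.502804.
Hence n ≥ 8.502804/(2·0.165²) = 156.158.
The smallest integer n is 157.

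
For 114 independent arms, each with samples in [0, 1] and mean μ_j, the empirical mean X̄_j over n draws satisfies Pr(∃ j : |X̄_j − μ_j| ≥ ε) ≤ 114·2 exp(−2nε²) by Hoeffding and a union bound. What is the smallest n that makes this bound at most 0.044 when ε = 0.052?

1582

Need 2·114·exp(−2nε²) ≤ 0.044, i.e. exp(−2nε²) ≤ 0.044/228.
So 2nε² ≥ ln(228/0.044) = 8.552911.
Hence n ≥ 8.552911/(2·0.052²) = 1581.529.
The smallest integer n is 1582.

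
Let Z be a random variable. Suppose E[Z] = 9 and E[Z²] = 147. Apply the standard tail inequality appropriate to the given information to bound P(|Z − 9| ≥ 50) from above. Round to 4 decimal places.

0.0264

The first two moments determine the variance, so Chebyshev's inequality is the sharpest standard bound available.
Var(Z) = E[Z²] − (E[Z])² = 147 − 81 = 66.
Chebyshev's inequality: P(|Z − μ| ≥ t) ≤ Var(Z)/t² = 66/2500 = 0.0264.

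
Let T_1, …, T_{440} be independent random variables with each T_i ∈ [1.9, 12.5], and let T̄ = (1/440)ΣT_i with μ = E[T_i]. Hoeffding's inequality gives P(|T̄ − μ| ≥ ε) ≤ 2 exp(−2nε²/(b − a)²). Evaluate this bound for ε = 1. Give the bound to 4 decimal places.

0.0008

Exponent: 2nε²/(b − a)² = 2·440·1² / 10.6² = 7.83197.
Bound = 2·exp(−7.83197) = 0.00079.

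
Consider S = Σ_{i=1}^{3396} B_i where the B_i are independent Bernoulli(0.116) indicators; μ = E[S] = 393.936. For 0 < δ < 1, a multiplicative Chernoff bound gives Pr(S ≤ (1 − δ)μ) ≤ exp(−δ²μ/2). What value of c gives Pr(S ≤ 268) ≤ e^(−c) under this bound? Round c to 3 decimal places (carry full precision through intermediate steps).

20.130

Write 268 = (1 − δ)μ, so δ = 1 − 268/393.936 = 0.3196864…
Then the exponent is δ²μ/2 = (μ − 268)²/(2μ) = 20.130016.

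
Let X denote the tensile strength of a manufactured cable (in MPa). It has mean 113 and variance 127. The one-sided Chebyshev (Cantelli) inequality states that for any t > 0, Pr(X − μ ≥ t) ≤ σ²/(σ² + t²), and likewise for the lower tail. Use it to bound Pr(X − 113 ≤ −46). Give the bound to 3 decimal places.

0.057

Here σ² = 127 and t = 46, so σ² + t² = 2243.
Cantelli's bound: 127/2243 = 0.0566.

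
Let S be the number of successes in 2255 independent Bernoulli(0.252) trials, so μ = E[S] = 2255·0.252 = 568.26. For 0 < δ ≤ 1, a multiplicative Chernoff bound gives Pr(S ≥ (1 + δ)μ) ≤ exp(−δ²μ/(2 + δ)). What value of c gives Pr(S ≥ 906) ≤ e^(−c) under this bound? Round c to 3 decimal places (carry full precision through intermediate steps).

77.373

Write 906 = (1 + δ)μ, so δ = 906/568.26 − 1 = 0.5943406…
Then the exponent is δ²μ/(2 + δ) = (906 − μ)² / (μ·(2 + δ)) = 77.373264.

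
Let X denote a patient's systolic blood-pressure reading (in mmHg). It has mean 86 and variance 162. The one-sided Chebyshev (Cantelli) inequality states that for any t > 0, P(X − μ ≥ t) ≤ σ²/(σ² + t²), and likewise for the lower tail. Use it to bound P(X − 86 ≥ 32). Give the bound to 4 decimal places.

Here σ² = 162 and t = 32, so σ² + t² = 1186.
Cantelli's bound: 162/1186 = 0.1366.

0.1366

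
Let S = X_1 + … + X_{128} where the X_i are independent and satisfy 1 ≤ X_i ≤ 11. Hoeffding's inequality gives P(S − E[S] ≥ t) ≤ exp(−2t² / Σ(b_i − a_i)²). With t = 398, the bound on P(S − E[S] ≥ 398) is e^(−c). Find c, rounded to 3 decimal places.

24.751

Σ(b_i − a_i)² = 128·(10)² = 12800.
c = 2t²/12800 = 2·398²/12800 = 24.7506.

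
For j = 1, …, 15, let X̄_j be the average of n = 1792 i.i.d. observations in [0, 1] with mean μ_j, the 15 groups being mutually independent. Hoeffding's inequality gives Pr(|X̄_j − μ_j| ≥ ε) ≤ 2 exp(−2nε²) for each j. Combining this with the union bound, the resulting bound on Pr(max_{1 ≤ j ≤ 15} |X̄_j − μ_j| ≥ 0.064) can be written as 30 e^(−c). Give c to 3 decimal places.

Union bound over the 15 events: Pr(max_{1 ≤ j ≤ 15} |X̄_j − μ_j| ≥ 0.064) ≤ 15·2·exp(−2nε²) = 30 exp(−2·1792·0.064²).
So c = 2·1792·0.064² = 14.6801.

14.680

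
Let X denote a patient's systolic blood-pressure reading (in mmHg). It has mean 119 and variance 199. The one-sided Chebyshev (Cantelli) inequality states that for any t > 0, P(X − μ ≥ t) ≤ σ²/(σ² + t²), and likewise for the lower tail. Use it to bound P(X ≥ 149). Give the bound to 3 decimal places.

Here σ² = 199 and t = 30, so σ² + t² = 1099.
Cantelli's bound: 199/1099 = 0.1811.

0.181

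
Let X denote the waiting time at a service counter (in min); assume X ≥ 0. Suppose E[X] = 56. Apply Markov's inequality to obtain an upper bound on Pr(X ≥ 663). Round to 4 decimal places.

0.0845

Markov's inequality: for a non-negative random variable, Pr(X ≥ a) ≤ E[X]/a.
Here E[X] = 56 and a = 663, so the bound is 56/663 = 0.0845.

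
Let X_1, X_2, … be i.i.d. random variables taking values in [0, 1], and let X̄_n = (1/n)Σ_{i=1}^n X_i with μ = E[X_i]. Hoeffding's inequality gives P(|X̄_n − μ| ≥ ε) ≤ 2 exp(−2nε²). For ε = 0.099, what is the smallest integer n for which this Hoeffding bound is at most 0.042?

198

Require 2·exp(−2nε²) ≤ 0.042, i.e. 2nε² ≥ ln(2/0.042) = 3.863233.
So n ≥ 3.863233 / (2·0.099²) = 197.084.
The smallest integer n is 198.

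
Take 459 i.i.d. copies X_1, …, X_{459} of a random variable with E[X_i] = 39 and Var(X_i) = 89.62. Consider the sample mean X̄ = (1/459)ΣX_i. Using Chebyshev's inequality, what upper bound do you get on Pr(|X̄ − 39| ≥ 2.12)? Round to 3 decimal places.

Var(X̄) = Var(X_i)/n = 89.62/459 = 0.19525.
Chebyshev: Pr(|X̄ − 39| ≥ 2.12) ≤ Var(X̄)/(2.12)² = 89.62/(459·2.12²) = 0.0434.

0.043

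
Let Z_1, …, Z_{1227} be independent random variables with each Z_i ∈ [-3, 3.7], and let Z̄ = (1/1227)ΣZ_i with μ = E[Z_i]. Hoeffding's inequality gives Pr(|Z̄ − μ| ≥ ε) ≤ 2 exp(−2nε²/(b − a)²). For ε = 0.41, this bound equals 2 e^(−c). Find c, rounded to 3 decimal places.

c = 2nε²/(b − a)² = 2·1227·0.41² / 6.7² = 9.1895.

9.190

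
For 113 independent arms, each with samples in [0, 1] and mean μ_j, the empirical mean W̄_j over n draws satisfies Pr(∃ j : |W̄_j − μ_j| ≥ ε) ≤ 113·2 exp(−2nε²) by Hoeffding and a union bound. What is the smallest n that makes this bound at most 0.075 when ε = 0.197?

104

Need 2·113·exp(−2nε²) ≤ 0.075, i.e. exp(−2nε²) ≤ 0.075/226.
So 2nε² ≥ ln(226/0.075) = 8.010802.
Hence n ≥ 8.010802/(2·0.197²) = 103.208.
The smallest integer n is 104.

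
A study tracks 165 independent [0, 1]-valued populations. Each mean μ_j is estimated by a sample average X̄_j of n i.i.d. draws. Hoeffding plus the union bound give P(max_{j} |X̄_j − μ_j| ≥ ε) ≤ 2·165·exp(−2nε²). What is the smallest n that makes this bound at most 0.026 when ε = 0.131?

276

Need 2·165·exp(−2nε²) ≤ 0.026, i.e. exp(−2nε²) ≤ 0.026/330.
So 2nε² ≥ ln(330/0.026) = 9.448751.
Hence n ≥ 9.448751/(2·0.131²) = 275.297.
The smallest integer n is 276.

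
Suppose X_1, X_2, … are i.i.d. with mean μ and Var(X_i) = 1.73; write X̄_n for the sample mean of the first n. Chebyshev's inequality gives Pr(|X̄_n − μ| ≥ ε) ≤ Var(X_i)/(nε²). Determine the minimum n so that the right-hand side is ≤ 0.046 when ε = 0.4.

236

Require 1.73/(n·0.4²) ≤ 0.046, i.e. n ≥ 1.73/(0.046·0.4²) = 235.054.
The smallest integer n is 236.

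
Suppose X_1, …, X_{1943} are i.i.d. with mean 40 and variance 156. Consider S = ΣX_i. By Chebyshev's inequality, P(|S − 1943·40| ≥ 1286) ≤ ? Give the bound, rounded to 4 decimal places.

Var(S) = n·Var(X_i) = 1943·156 = 303108.
Chebyshev: P(|S − 1943·40| ≥ 1286) ≤ Var(S)/1286² = 303108/1653796 = 0.1833.

0.1833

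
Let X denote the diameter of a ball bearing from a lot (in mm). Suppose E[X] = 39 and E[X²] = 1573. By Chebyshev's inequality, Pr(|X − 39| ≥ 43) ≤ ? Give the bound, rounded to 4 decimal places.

0.0281

Var(X) = E[X²] − (E[X])² = 1573 − 1521 = 52.
Chebyshev's inequality: Pr(|X − μ| ≥ t) ≤ Var(X)/t² = 52/1849 = 0.0281.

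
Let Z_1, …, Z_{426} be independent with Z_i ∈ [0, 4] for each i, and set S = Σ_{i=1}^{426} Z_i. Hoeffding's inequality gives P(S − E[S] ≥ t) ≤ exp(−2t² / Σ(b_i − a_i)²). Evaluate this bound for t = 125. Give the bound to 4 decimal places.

0.0102

Σ(b_i − a_i)² = 426·(4)² = 6816.
Exponent = 2·125²/6816 = 4.5848.
Bound = exp(−4.5848) = 0.01021.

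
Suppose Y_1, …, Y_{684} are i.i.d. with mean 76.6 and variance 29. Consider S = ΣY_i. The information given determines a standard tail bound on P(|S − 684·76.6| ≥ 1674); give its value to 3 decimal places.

With mean and variance of each term known, Chebyshev's inequality bounds the deviation of the sum (or sample mean).
Var(S) = n·Var(Y_i) = 684·29 = 19836.
Chebyshev: P(|S − 684·76.6| ≥ 1674) ≤ Var(S)/1674² = 19836/2802276 = 0.0071.

0.007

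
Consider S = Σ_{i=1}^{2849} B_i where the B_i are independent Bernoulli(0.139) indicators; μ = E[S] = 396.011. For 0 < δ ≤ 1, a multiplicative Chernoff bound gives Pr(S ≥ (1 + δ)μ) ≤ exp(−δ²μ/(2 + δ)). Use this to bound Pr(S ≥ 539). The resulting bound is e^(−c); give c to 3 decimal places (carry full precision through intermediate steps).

21.867

Write 539 = (1 + δ)μ, so δ = 539/396.011 − 1 = 0.3610733…
Then the exponent is δ²μ/(2 + δ) = (539 − μ)² / (μ·(2 + δ)) = 21.866966.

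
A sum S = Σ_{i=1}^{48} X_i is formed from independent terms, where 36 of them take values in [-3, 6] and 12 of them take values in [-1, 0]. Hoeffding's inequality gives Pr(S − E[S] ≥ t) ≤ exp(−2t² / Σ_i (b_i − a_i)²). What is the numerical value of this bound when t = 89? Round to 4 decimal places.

0.0045

Σ(b_i − a_i)² = 36·9² + 12·1² = 2928.
Exponent = 2·89² / 2928 = 5.41052.
Bound = exp(−5.41052) = 0.00447.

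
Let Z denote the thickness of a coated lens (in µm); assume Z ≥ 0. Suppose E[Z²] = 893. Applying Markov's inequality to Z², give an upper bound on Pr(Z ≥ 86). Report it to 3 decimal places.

Since Z ≥ 0, the event {Z ≥ 86} is the same as {Z² ≥ 7396}.
Markov's inequality applied to Z² gives Pr(Z² ≥ 7396) ≤ E[Z²]/7396 = 893/7396 = 0.1207.

0.121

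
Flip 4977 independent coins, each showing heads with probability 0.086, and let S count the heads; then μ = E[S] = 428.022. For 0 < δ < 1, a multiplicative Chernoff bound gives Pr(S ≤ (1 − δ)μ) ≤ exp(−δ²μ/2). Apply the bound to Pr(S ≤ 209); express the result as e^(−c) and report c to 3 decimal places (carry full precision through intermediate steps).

56.038

Write 209 = (1 − δ)μ, so δ = 1 − 209/428.022 = 0.5117073…
Then the exponent is δ²μ/2 = (μ − 209)²/(2μ) = 56.037583.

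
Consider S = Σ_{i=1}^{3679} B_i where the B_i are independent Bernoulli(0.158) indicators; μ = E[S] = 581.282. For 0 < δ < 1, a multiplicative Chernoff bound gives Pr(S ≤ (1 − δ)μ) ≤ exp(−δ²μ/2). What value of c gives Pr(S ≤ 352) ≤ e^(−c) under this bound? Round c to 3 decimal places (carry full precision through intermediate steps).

45.219

Write 352 = (1 − δ)μ, so δ = 1 − 352/581.282 = 0.3944419…
Then the exponent is δ²μ/2 = (μ − 352)²/(2μ) = 45.219218.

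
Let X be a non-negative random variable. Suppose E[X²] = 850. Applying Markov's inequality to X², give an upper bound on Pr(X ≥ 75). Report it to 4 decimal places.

0.1511

Since X ≥ 0, the event {X ≥ 75} is the same as {X² ≥ 5625}.
Markov's inequality applied to X² gives Pr(X² ≥ 5625) ≤ E[X²]/5625 = 850/5625 = 0.1511.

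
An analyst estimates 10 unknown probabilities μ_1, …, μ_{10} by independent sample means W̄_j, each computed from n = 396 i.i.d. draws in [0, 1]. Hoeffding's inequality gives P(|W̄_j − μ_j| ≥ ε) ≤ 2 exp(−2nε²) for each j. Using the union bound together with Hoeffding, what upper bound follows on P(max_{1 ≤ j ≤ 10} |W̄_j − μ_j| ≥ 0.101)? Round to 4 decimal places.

Per-experiment Hoeffding bound: 2·exp(−2·396·0.101²) = 2·exp(−8.07919) = 0.00061984.
Union bound over 10 events: 10·0.00061984 = 0.00620.

0.0062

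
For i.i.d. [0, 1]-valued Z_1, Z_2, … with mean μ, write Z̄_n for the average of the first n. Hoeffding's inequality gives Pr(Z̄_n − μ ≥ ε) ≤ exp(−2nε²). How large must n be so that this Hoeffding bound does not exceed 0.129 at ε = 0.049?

Require exp(−2nε²) ≤ 0.129, i.e. 2nε² ≥ ln(1/0.129) = 2.047943.
So n ≥ 2.047943 / (2·0.049²) = 426.477.
The smallest integer n is 427.

427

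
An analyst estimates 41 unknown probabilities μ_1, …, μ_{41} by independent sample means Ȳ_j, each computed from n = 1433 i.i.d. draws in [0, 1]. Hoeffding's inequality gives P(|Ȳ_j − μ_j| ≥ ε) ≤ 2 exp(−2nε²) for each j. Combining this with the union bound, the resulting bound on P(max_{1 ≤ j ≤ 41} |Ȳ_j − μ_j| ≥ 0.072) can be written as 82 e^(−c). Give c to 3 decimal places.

Union bound over the 41 events: P(max_{1 ≤ j ≤ 41} |Ȳ_j − μ_j| ≥ 0.072) ≤ 41·2·exp(−2nε²) = 82 exp(−2·1433·0.072²).
So c = 2·1433·0.072² = 14.8573.

14.857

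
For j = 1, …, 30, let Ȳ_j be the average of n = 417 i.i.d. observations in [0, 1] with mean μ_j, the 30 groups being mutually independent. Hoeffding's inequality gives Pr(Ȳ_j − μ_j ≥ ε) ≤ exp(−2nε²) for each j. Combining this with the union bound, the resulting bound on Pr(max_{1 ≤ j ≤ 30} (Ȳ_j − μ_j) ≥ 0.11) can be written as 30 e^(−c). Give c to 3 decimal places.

10.091

Union bound over the 30 events: Pr(max_{1 ≤ j ≤ 30} (Ȳ_j − μ_j) ≥ 0.11) ≤ 30·exp(−2nε²) = 30 exp(−2·417·0.11²).
So c = 2·417·0.11² = 10.0914.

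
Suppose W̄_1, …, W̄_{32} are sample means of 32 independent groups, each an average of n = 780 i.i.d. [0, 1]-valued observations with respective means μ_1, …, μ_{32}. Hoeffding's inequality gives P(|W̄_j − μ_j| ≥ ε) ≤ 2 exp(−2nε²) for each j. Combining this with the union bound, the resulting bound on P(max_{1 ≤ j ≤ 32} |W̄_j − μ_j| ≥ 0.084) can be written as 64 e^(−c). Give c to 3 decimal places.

11.007

Union bound over the 32 events: P(max_{1 ≤ j ≤ 32} |W̄_j − μ_j| ≥ 0.084) ≤ 32·2·exp(−2nε²) = 64 exp(−2·780·0.084²).
So c = 2·780·0.084² = 11.0074.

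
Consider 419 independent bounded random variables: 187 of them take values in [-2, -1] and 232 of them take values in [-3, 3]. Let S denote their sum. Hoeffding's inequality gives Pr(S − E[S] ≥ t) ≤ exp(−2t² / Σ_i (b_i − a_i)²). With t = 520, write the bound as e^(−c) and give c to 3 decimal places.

63.333

Σ(b_i − a_i)² = 187·1² + 232·6² = 8539.
c = 2t² / 8539 = 2·520² / 8539 = 63.3329.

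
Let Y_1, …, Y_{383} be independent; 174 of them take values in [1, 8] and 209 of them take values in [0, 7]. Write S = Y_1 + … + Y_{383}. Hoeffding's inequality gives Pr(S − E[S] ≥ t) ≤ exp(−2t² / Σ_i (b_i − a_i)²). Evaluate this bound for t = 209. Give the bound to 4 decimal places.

0.0095

Σ(b_i − a_i)² = 174·7² + 209·7² = 18767.
Exponent = 2·209² / 18767 = 4.65509.
Bound = exp(−4.65509) = 0.00951.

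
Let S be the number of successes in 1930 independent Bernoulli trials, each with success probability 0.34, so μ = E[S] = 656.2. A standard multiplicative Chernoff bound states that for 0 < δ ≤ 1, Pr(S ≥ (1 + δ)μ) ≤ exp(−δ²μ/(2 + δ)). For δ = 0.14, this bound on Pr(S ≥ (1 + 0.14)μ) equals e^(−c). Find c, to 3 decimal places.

6.010

c = δ²μ/(2 + δ) = 0.14²·656.2/(2 + 0.14) = 6.0101.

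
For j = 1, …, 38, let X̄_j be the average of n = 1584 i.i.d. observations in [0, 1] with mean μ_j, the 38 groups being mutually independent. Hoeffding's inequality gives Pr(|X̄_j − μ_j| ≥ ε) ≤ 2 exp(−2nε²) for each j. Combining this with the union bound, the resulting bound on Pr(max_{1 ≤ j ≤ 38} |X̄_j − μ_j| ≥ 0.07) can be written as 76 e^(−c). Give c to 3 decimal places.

Union bound over the 38 events: Pr(max_{1 ≤ j ≤ 38} |X̄_j − μ_j| ≥ 0.07) ≤ 38·2·exp(−2nε²) = 76 exp(−2·1584·0.07²).
So c = 2·1584·0.07² = 15.5232.

15.523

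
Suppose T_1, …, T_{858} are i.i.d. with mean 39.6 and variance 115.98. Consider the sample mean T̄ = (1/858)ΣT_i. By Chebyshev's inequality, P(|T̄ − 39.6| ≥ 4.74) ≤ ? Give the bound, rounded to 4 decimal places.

Var(T̄) = Var(T_i)/n = 115.98/858 = 0.13517.
Chebyshev: P(|T̄ − 39.6| ≥ 4.74) ≤ Var(T̄)/(4.74)² = 115.98/(858·4.74²) = 0.0060.

0.0060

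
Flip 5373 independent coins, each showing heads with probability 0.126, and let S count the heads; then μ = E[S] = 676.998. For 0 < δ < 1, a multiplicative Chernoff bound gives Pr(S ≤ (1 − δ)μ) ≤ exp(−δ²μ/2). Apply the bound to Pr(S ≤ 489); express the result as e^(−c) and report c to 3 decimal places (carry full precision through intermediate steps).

Write 489 = (1 − δ)μ, so δ = 1 − 489/676.998 = 0.2776936…
Then the exponent is δ²μ/2 = (μ − 489)²/(2μ) = 26.102919.

26.103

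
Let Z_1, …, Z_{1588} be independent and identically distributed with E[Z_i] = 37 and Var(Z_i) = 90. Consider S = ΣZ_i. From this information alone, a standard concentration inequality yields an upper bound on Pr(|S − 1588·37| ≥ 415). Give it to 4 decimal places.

0.8298

With mean and variance of each term known, Chebyshev's inequality bounds the deviation of the sum (or sample mean).
Var(S) = n·Var(Z_i) = 1588·90 = 142920.
Chebyshev: Pr(|S − 1588·37| ≥ 415) ≤ Var(S)/415² = 142920/172225 = 0.8298.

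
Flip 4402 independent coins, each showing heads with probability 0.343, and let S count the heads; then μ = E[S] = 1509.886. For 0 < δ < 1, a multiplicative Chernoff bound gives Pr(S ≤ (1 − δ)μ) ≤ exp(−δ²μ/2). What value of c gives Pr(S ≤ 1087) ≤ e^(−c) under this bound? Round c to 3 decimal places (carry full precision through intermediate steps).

Write 1087 = (1 − δ)μ, so δ = 1 − 1087/1509.886 = 0.2800781…
Then the exponent is δ²μ/2 = (μ − 1087)²/(2μ) = 59.220553.

59.221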